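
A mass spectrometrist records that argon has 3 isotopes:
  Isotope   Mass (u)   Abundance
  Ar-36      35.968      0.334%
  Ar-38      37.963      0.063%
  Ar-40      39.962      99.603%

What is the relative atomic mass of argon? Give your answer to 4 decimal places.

39.9474 u

Weight each isotope mass by its fractional abundance: 0.00334 × 35.968 + 0.00063 × 37.963 + 0.99603 × 39.962
= 0.12013 + 0.02392 + 39.80335 = 39.94740 u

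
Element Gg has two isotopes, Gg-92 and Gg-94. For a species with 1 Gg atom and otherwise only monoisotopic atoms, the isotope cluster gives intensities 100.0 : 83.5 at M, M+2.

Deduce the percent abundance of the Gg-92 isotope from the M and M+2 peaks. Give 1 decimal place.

54.5%

Write p for the Gg-92 fraction. I(M+2)/I(M) = [C(1,1)·p^0·(1−p)] / p^1 = 1·(1−p)/p = 83.5/100.0 = 0.8350
(1−p)/p = 0.8350/1 = 0.8350  ⇒  p = 1/(1 + 0.8350) = 0.5450
Gg-92: 54.5%, Gg-94: 45.5%.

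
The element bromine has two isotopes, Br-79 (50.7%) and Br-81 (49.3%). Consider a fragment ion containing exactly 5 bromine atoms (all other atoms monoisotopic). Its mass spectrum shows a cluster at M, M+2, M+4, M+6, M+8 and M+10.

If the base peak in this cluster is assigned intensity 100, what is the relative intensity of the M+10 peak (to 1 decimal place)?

Binomial terms of (0.507 + 0.493)^5: M 0.0335, M+2 0.1629, M+4 0.3168, M+6 0.3080, M+8 0.1497, M+10 0.0291 → M+4 is the base peak.
P(M+4) = C(5,2) × 0.507^3 × 0.493^2 = 10 × 0.13032384 × 0.243049 = 0.316751 (base)
P(M+10) = C(5,5) × 0.507^0 × 0.493^5 = 1 × 1.0000 × 0.0291229 = 0.029123
Relative intensity = 0.029123 / 0.316751 × 100 = 9.2

9.2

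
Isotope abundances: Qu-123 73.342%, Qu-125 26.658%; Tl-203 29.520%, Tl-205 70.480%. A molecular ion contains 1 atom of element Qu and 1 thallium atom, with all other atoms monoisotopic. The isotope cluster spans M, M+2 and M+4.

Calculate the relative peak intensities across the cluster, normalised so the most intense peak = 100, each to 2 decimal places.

Element Qu pattern (n=1): 0.73342 : 0.26658
Thallium pattern (n=1): 0.2952 : 0.7048
Convolve the two distributions (both contribute in 2-u steps):
  M: 0.73342×0.2952 = 0.216506
  M+2: 0.73342×0.7048 + 0.26658×0.2952 = 0.595609
  M+4: 0.26658×0.7048 = 0.187886
Scale to base peak (0.595609) = 100: 36.35 : 100.00 : 31.55

36.35 : 100.00 : 31.55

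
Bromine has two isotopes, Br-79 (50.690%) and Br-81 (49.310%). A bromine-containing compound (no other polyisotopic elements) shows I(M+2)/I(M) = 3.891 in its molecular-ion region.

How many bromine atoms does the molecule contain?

For n independent Br atoms, I(M+2)/I(M) = n · (abundance Br-81) / (abundance Br-79) = n · 0.49310/0.50690.
n = 3.891 × 0.50690/0.49310 = 4.00 ≈ 4

4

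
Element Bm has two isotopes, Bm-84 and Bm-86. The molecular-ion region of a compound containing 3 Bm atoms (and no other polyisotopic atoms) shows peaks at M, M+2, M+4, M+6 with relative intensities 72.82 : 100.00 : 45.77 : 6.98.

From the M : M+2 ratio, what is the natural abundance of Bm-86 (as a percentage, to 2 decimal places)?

31.40%

If p is the fraction of Bm that is Bm-84, then I(M+2)/I(M) = [C(3,1)·p^2·(1−p)] / p^3 = 3·(1−p)/p = 100.00/72.82 = 1.3732
(1−p)/p = 1.3732/3 = 0.4577  ⇒  p = 1/(1 + 0.4577) = 0.6860
Bm-84: 68.60%, Bm-86: 31.40%.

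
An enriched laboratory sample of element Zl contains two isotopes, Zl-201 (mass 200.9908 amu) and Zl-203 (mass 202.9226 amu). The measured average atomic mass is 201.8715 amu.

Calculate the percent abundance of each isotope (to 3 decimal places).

Zl-201: 54.410%, Zl-203: 45.590%

With x = fraction of Zl-201 (so Zl-203 is 1 − x):
200.9908·x + 202.9226·(1 − x) = 201.8715
(200.9908 − 202.9226)·x = 201.8715 − 202.9226
x = -1.0511 / -1.9318 = 0.54410 → 54.410% Zl-201, 45.590% Zl-203.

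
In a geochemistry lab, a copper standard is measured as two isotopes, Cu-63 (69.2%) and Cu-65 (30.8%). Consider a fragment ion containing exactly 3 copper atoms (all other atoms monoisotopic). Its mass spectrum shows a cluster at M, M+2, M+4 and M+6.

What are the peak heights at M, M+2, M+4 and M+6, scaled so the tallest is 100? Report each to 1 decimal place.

74.9 : 100.0 : 44.5 : 6.6

Each Cu atom is independently Cu-63 (p = 0.692) or Cu-65 (q = 0.308); the cluster is the binomial expansion (p + q)^3.
P(M) = 0.692^3 = 0.331374
P(M+2) = 3 × 0.692^2 × 0.308^1 = 0.442470
P(M+4) = 3 × 0.692^1 × 0.308^2 = 0.196938
P(M+6) = 0.308^3 = 0.029218
The M+2 peak is largest (0.442470); scaling to 100 gives 74.9 : 100.0 : 44.5 : 6.6.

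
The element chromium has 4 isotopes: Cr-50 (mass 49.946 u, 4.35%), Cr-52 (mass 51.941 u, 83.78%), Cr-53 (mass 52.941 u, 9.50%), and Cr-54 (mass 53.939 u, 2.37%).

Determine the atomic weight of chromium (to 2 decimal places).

Average mass = Σ (abundance × isotope mass) = 0.0435 × 49.946 + 0.8378 × 51.941 + 0.0950 × 52.941 + 0.0237 × 53.939
= 2.1727 + 43.5162 + 5.0294 + 1.2784 = 51.9967 u

52.00 u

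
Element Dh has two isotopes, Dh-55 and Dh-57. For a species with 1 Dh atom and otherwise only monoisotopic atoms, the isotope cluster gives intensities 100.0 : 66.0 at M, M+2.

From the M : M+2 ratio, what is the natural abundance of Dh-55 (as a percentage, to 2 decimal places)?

60.24%

If p is the fraction of Dh that is Dh-55, then I(M+2)/I(M) = [C(1,1)·p^0·(1−p)] / p^1 = 1·(1−p)/p = 66.0/100.0 = 0.6600
(1−p)/p = 0.6600/1 = 0.6600  ⇒  p = 1/(1 + 0.6600) = 0.6024
Dh-55: 60.24%, Dh-57: 39.76%.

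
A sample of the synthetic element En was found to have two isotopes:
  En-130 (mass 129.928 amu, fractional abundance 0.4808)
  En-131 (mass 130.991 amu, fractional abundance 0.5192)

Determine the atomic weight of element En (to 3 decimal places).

The abundance-weighted mean is 0.4808 × 129.928 + 0.5192 × 130.991
= 62.4694 + 68.0105 = 130.4799 amu

130.480 amu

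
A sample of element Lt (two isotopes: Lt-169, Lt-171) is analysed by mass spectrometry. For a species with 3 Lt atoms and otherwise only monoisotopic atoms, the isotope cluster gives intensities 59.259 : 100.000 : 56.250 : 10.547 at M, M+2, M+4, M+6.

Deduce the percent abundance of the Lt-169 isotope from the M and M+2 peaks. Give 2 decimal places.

If p is the fraction of Lt that is Lt-169, then I(M+2)/I(M) = [C(3,1)·p^2·(1−p)] / p^3 = 3·(1−p)/p = 100.000/59.259 = 1.6875
(1−p)/p = 1.6875/3 = 0.5625  ⇒  p = 1/(1 + 0.5625) = 0.6400
Lt-169: 64.00%, Lt-171: 36.00%.

64.00%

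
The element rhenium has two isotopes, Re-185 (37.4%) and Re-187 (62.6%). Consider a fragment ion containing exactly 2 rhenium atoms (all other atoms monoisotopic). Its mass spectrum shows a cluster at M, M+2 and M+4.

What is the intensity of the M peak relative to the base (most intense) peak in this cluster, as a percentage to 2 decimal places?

29.87%

Term probabilities: M 0.1399, M+2 0.4682, M+4 0.3919. Base peak = M+2.
P(M+2) = C(2,1) × 0.374^1 × 0.626^1 = 2 × 0.3740 × 0.6260 = 0.468248 (base)
P(M) = C(2,0) × 0.374^2 × 0.626^0 = 1 × 0.139876 × 1.0000 = 0.139876
Relative intensity = 0.139876 / 0.468248 × 100 = 29.87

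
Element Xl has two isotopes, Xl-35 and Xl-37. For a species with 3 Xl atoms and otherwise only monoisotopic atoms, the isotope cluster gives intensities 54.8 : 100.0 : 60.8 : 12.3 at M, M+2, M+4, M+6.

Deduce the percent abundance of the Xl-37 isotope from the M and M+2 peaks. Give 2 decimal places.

If p is the fraction of Xl that is Xl-35, then I(M+2)/I(M) = [C(3,1)·p^2·(1−p)] / p^3 = 3·(1−p)/p = 100.0/54.8 = 1.8248
(1−p)/p = 1.8248/3 = 0.6083  ⇒  p = 1/(1 + 0.6083) = 0.6218
Xl-35: 62.18%, Xl-37: 37.82%.

37.82%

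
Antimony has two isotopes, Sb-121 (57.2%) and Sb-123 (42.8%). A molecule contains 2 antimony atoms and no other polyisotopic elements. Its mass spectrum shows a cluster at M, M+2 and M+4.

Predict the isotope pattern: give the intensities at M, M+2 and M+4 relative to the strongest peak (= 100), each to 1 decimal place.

Expanding (0.572 + 0.428)^2:
P(M) = 0.572^2 = 0.327184
P(M+2) = 2 × 0.572^1 × 0.428^1 = 0.489632
P(M+4) = 0.428^2 = 0.183184
The M+2 peak is largest (0.489632); scaling to 100 gives 66.8 : 100.0 : 37.4.

66.8 : 100.0 : 37.4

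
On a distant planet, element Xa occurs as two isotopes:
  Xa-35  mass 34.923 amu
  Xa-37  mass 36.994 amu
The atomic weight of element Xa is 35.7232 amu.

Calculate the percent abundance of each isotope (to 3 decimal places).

Xa-35: 61.362%, Xa-37: 38.638%

With x = fraction of Xa-35 (so Xa-37 is 1 − x):
34.923·x + 36.994·(1 − x) = 35.7232
(34.923 − 36.994)·x = 35.7232 − 36.994
x = -1.2708 / -2.071 = 0.61362 → 61.362% Xa-35, 38.638% Xa-37.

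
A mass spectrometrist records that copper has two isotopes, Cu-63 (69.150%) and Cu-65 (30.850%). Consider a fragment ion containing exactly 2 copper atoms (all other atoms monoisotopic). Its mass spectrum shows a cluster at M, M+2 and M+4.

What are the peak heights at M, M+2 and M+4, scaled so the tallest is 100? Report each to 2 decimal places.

Expanding (0.69150 + 0.30850)^2:
P(M) = 0.69150^2 = 0.478172
P(M+2) = 2 × 0.69150^1 × 0.30850^1 = 0.426656
P(M+4) = 0.30850^2 = 0.095172
The M peak is largest (0.478172); scaling to 100 gives 100.00 : 89.23 : 19.90.

100.00 : 89.23 : 19.90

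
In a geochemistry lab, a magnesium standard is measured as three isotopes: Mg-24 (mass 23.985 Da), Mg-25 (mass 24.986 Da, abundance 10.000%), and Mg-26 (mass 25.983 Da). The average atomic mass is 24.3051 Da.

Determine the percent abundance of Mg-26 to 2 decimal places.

The remaining 90.000% is split between Mg-24 (fraction x) and Mg-26 (fraction 0.90000 − x).
Substituting: 23.985x + 25.983(0.90000 − x) = 21.8065
(23.985 − 25.983)x = -1.5782  ⇒  x = 0.78989, y = 0.11011
Mg-24: 78.99%, Mg-26: 11.01%.

11.01%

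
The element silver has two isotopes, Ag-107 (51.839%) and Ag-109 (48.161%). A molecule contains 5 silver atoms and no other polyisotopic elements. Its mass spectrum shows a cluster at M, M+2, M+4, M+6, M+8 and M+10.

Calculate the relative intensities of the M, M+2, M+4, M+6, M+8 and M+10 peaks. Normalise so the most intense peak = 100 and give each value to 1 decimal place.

11.6 : 53.8 : 100.0 : 92.9 : 43.2 : 8.0

The 5 Ag atoms are independent, so intensities follow the terms of (0.51839 + 0.48161)^5.
P(M) = 0.51839^5 = 0.037435
P(M+2) = 5 × 0.51839^4 × 0.48161^1 = 0.173897
P(M+4) = 10 × 0.51839^3 × 0.48161^2 = 0.323118
P(M+6) = 10 × 0.51839^2 × 0.48161^3 = 0.300192
P(M+8) = 5 × 0.51839^1 × 0.48161^4 = 0.139447
P(M+10) = 0.48161^5 = 0.025911
The M+4 peak is largest (0.323118); scaling to 100 gives 11.6 : 53.8 : 100.0 : 92.9 : 43.2 : 8.0.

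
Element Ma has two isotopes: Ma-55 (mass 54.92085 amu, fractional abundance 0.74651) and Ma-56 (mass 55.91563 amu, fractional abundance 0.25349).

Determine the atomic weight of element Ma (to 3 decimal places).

55.173 amu

The abundance-weighted mean is 0.74651 × 54.92085 + 0.25349 × 55.91563
= 40.998964 + 14.174053 = 55.173017 amu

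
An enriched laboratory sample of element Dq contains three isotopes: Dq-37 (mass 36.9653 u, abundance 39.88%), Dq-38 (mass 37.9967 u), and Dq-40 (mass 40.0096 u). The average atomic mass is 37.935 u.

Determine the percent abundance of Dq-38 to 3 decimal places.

Let x and y be the fractions of Dq-38 and Dq-40. Then x + y = 1 − 0.3988 = 0.6012 and 37.9967x + 40.0096y = 37.935 − 0.3988×36.9653 = 23.19323836.
Substituting: 37.9967x + 40.0096(0.6012 − x) = 23.19323836
(37.9967 − 40.0096)x = -0.86053316  ⇒  x = 0.42751, y = 0.17369
Dq-38: 42.751%, Dq-40: 17.369%.

42.751%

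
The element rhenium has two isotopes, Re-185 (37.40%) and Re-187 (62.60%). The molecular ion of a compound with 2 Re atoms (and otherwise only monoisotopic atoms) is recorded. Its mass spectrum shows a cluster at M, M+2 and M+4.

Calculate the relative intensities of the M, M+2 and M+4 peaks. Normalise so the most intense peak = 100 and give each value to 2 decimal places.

29.87 : 100.00 : 83.69

Each Re atom is independently Re-185 (p = 0.3740) or Re-187 (q = 0.6260); the cluster is the binomial expansion (p + q)^2.
P(M) = 0.3740^2 = 0.139876
P(M+2) = 2 × 0.3740^1 × 0.6260^1 = 0.468248
P(M+4) = 0.6260^2 = 0.391876
The M+2 peak is largest (0.468248); scaling to 100 gives 29.87 : 100.00 : 83.69.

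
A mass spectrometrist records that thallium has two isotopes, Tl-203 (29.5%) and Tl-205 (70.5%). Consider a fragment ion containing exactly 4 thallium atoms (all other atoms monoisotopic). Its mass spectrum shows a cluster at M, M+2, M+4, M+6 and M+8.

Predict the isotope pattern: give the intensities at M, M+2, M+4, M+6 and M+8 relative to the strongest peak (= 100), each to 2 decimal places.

Each Tl atom is independently Tl-203 (p = 0.295) or Tl-205 (q = 0.705); the cluster is the binomial expansion (p + q)^4.
P(M) = 0.295^4 = 0.007573
P(M+2) = 4 × 0.295^3 × 0.705^1 = 0.072396
P(M+4) = 6 × 0.295^2 × 0.705^2 = 0.259522
P(M+6) = 4 × 0.295^1 × 0.705^3 = 0.413475
P(M+8) = 0.705^4 = 0.247034
The M+6 peak is largest (0.413475); scaling to 100 gives 1.83 : 17.51 : 62.77 : 100.00 : 59.75.

1.83 : 17.51 : 62.77 : 100.00 : 59.75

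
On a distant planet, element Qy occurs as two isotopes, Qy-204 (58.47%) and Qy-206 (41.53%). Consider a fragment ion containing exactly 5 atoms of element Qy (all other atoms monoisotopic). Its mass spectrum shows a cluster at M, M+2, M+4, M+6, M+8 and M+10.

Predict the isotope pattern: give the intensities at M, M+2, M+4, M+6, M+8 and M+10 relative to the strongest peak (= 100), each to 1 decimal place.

The 5 Qy atoms are independent, so intensities follow the terms of (0.5847 + 0.4153)^5.
P(M) = 0.5847^5 = 0.068339
P(M+2) = 5 × 0.5847^4 × 0.4153^1 = 0.242697
P(M+4) = 10 × 0.5847^3 × 0.4153^2 = 0.344765
P(M+6) = 10 × 0.5847^2 × 0.4153^3 = 0.244879
P(M+8) = 5 × 0.5847^1 × 0.4153^4 = 0.086966
P(M+10) = 0.4153^5 = 0.012354
The M+4 peak is largest (0.344765); scaling to 100 gives 19.8 : 70.4 : 100.0 : 71.0 : 25.2 : 3.6.

19.8 : 70.4 : 100.0 : 71.0 : 25.2 : 3.6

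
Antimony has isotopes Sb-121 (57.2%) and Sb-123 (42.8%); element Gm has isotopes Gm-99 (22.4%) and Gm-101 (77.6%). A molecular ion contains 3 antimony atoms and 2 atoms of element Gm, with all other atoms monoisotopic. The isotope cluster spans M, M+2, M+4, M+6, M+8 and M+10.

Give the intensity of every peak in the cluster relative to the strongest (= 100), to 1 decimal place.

2.6 : 23.5 : 75.0 : 100.0 : 59.1 : 12.9

Antimony pattern (n=3): 0.18714925 : 0.42010426 : 0.31434374 : 0.07840275
Element Gm pattern (n=2): 0.050176 : 0.347648 : 0.602176
Convolve the two distributions (both contribute in 2-u steps):
  M: 0.18714925×0.050176 = 0.009390
  M+2: 0.18714925×0.347648 + 0.42010426×0.050176 = 0.086141
  M+4: 0.18714925×0.602176 + 0.42010426×0.347648 + 0.31434374×0.050176 = 0.274518
  M+6: 0.42010426×0.602176 + 0.31434374×0.347648 + 0.07840275×0.050176 = 0.366192
  M+8: 0.31434374×0.602176 + 0.07840275×0.347648 = 0.216547
  M+10: 0.07840275×0.602176 = 0.047212
Scale to base peak (0.366192) = 100: 2.6 : 23.5 : 75.0 : 100.0 : 59.1 : 12.9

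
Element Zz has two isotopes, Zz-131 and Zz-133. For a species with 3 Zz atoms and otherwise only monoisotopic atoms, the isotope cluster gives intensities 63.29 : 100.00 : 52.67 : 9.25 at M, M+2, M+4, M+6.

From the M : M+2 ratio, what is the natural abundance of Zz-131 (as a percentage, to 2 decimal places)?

65.50%

Write p for the Zz-131 fraction. I(M+2)/I(M) = [C(3,1)·p^2·(1−p)] / p^3 = 3·(1−p)/p = 100.00/63.29 = 1.5800
(1−p)/p = 1.5800/3 = 0.5267  ⇒  p = 1/(1 + 0.5267) = 0.6550
Zz-131: 65.50%, Zz-133: 34.50%.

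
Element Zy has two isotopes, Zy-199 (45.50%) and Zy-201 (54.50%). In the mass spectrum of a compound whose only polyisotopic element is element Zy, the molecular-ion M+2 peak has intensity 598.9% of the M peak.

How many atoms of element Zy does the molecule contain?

5

With n Zy atoms, P(M+2)/P(M) = C(n,1)·p^(n−1)q / p^n = n·q/p = n · 0.5450/0.4550.
n = 5.989 × 0.4550/0.5450 = 5.00 ≈ 5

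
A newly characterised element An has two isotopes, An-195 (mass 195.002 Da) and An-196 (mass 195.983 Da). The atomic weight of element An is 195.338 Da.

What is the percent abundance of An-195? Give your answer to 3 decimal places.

65.749%

With x = fraction of An-195 (so An-196 is 1 − x):
195.002·x + 195.983·(1 − x) = 195.338
(195.002 − 195.983)·x = 195.338 − 195.983
x = -0.645 / -0.981 = 0.65749 → 65.749% An-195, 34.251% An-196.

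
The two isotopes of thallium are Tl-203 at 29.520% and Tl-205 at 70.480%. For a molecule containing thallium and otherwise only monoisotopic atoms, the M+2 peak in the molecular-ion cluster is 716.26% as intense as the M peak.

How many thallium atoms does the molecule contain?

The M+2/M ratio from n Tl atoms is n · q/p = n · 0.70480/0.29520.
n = 7.1626 × 0.29520/0.70480 = 3.00 ≈ 3

3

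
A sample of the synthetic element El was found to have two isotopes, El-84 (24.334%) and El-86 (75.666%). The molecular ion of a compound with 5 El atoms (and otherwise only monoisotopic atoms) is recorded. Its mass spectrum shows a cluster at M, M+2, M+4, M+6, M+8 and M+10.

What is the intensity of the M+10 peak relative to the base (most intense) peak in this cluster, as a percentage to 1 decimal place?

62.2%

Term probabilities: M 0.0009, M+2 0.0133, M+4 0.0825, M+6 0.2565, M+8 0.3988, M+10 0.2480. Base peak = M+8.
P(M+8) = C(5,4) × 0.24334^1 × 0.75666^4 = 5 × 0.24334 × 0.32779559 = 0.398829 (base)
P(M+10) = C(5,5) × 0.24334^0 × 0.75666^5 = 1 × 1.0000 × 0.24802981 = 0.248030
Relative intensity = 0.248030 / 0.398829 × 100 = 62.2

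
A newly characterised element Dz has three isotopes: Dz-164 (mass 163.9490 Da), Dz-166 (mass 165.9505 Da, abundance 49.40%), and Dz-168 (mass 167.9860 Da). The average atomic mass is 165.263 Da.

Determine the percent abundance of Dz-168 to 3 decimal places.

8.057%

Let x and y be the fractions of Dz-164 and Dz-168. Then x + y = 1 − 0.4940 = 0.5060 and 163.9490x + 167.9860y = 165.263 − 0.4940×165.9505 = 83.283453.
Substituting: 163.9490x + 167.9860(0.5060 − x) = 83.283453
(163.9490 − 167.9860)x = -1.717463  ⇒  x = 0.42543, y = 0.08057
Dz-164: 42.543%, Dz-168: 8.057%.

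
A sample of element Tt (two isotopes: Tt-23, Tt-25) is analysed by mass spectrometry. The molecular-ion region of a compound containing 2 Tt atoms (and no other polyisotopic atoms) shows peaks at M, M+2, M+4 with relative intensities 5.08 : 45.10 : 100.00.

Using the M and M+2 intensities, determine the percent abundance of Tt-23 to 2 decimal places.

18.39%

If p is the fraction of Tt that is Tt-23, then I(M+2)/I(M) = [C(2,1)·p^1·(1−p)] / p^2 = 2·(1−p)/p = 45.10/5.08 = 8.8780
(1−p)/p = 8.8780/2 = 4.4390  ⇒  p = 1/(1 + 4.4390) = 0.1839
Tt-23: 18.39%, Tt-25: 81.61%.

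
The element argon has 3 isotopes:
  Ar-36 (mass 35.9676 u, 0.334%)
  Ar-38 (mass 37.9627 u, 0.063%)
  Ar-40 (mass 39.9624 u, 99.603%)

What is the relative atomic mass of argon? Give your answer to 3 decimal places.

Average mass = Σ (abundance × isotope mass) = 0.00334 × 35.9676 + 0.00063 × 37.9627 + 0.99603 × 39.9624
= 0.12013 + 0.02392 + 39.80375 = 39.94780 u

39.948 u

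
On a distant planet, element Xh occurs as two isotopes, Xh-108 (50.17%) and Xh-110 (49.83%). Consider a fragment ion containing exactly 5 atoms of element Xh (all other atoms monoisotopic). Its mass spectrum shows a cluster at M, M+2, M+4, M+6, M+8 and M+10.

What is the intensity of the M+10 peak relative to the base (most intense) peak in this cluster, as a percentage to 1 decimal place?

9.8%

(0.5017 + 0.4983)^5 gives M 0.0318, M+2 0.1578, M+4 0.3136, M+6 0.3114, M+8 0.1547, M+10 0.0307; the largest is M+4.
P(M+4) = C(5,2) × 0.5017^3 × 0.4983^2 = 10 × 0.12627934 × 0.24830289 = 0.313555 (base)
P(M+10) = C(5,5) × 0.5017^0 × 0.4983^5 = 1 × 1.0000 × 0.03072235 = 0.030722
Relative intensity = 0.030722 / 0.313555 × 100 = 9.8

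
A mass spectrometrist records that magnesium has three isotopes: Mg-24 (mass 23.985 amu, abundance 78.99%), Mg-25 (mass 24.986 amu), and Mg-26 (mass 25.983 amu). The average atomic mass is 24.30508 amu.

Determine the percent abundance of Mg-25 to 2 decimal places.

Let x and y be the fractions of Mg-25 and Mg-26. Then x + y = 1 − 0.7899 = 0.2101 and 24.986x + 25.983y = 24.30508 − 0.7899×23.985 = 5.3593285.
Substituting: 24.986x + 25.983(0.2101 − x) = 5.3593285
(24.986 − 25.983)x = -0.0996998  ⇒  x = 0.10000, y = 0.11010
Mg-25: 10.00%, Mg-26: 11.01%.

10.00%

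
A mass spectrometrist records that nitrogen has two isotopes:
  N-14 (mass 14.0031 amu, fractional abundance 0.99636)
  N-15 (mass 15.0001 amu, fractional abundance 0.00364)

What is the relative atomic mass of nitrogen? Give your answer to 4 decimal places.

14.0067 amu

Ar = Σ fᵢ·mᵢ = 0.99636 × 14.0031 + 0.00364 × 15.0001
= 13.95213 + 0.05460 = 14.00673 amu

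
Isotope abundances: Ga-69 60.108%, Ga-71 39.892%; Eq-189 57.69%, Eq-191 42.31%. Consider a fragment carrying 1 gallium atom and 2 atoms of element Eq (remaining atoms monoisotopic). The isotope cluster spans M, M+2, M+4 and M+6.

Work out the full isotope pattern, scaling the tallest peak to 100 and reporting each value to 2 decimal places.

Gallium pattern (n=1): 0.60108 : 0.39892
Element Eq pattern (n=2): 0.33281361 : 0.48817278 : 0.17901361
Convolve the two distributions (both contribute in 2-u steps):
  M: 0.60108×0.33281361 = 0.200048
  M+2: 0.60108×0.48817278 + 0.39892×0.33281361 = 0.426197
  M+4: 0.60108×0.17901361 + 0.39892×0.48817278 = 0.302343
  M+6: 0.39892×0.17901361 = 0.071412
Scale to base peak (0.426197) = 100: 46.94 : 100.00 : 70.94 : 16.76

46.94 : 100.00 : 70.94 : 16.76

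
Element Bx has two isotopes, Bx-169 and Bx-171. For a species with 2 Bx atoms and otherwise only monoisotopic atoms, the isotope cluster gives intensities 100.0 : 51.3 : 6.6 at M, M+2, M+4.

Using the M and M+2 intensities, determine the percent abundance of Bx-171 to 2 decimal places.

20.41%

Let p = fractional abundance of Bx-169. I(M+2)/I(M) = [C(2,1)·p^1·(1−p)] / p^2 = 2·(1−p)/p = 51.3/100.0 = 0.5130
(1−p)/p = 0.5130/2 = 0.2565  ⇒  p = 1/(1 + 0.2565) = 0.7959
Bx-169: 79.59%, Bx-171: 20.41%.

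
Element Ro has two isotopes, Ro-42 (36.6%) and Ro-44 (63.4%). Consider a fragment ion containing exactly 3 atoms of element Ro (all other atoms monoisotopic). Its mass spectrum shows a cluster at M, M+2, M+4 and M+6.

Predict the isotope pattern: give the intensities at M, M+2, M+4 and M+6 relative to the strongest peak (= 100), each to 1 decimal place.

The 3 Ro atoms are independent, so intensities follow the terms of (0.366 + 0.634)^3.
P(M) = 0.366^3 = 0.049028
P(M+2) = 3 × 0.366^2 × 0.634^1 = 0.254784
P(M+4) = 3 × 0.366^1 × 0.634^2 = 0.441348
P(M+6) = 0.634^3 = 0.254840
The M+4 peak is largest (0.441348); scaling to 100 gives 11.1 : 57.7 : 100.0 : 57.7.

11.1 : 57.7 : 100.0 : 57.7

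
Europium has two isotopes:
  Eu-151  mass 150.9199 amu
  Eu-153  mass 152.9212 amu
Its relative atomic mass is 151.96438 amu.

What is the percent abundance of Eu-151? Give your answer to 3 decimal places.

With x = fraction of Eu-151 (so Eu-153 is 1 − x):
150.9199·x + 152.9212·(1 − x) = 151.96438
(150.9199 − 152.9212)·x = 151.96438 − 152.9212
x = -0.95682 / -2.0013 = 0.47810 → 47.810% Eu-151, 52.190% Eu-153.

47.810%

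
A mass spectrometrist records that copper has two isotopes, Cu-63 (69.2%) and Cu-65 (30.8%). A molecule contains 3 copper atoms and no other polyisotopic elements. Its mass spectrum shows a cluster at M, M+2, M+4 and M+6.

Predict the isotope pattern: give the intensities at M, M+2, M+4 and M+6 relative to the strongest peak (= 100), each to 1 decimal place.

Expanding (0.692 + 0.308)^3:
P(M) = 0.692^3 = 0.331374
P(M+2) = 3 × 0.692^2 × 0.308^1 = 0.442470
P(M+4) = 3 × 0.692^1 × 0.308^2 = 0.196938
P(M+6) = 0.308^3 = 0.029218
The M+2 peak is largest (0.442470); scaling to 100 gives 74.9 : 100.0 : 44.5 : 6.6.

74.9 : 100.0 : 44.5 : 6.6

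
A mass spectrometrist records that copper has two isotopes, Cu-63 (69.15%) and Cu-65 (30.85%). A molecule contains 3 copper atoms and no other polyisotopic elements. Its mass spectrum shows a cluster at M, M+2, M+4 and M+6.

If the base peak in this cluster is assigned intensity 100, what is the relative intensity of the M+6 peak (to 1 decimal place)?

6.6

(0.6915 + 0.3085)^3 gives M 0.3307, M+2 0.4425, M+4 0.1974, M+6 0.0294; the largest is M+2.
P(M+2) = C(3,1) × 0.6915^2 × 0.3085^1 = 3 × 0.47817225 × 0.3085 = 0.442548 (base)
P(M+6) = C(3,3) × 0.6915^0 × 0.3085^3 = 1 × 1.0000 × 0.02936064 = 0.029361
Relative intensity = 0.029361 / 0.442548 × 100 = 6.6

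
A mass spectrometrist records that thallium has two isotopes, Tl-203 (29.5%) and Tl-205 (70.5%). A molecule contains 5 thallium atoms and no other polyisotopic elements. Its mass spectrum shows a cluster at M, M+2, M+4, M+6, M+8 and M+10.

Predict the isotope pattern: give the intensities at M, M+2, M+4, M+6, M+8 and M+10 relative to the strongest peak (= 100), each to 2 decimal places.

0.61 : 7.33 : 35.02 : 83.69 : 100.00 : 47.80

The 5 Tl atoms are independent, so intensities follow the terms of (0.295 + 0.705)^5.
P(M) = 0.295^5 = 0.002234
P(M+2) = 5 × 0.295^4 × 0.705^1 = 0.026696
P(M+4) = 10 × 0.295^3 × 0.705^2 = 0.127598
P(M+6) = 10 × 0.295^2 × 0.705^3 = 0.304938
P(M+8) = 5 × 0.295^1 × 0.705^4 = 0.364375
P(M+10) = 0.705^5 = 0.174159
The M+8 peak is largest (0.364375); scaling to 100 gives 0.61 : 7.33 : 35.02 : 83.69 : 100.00 : 47.80.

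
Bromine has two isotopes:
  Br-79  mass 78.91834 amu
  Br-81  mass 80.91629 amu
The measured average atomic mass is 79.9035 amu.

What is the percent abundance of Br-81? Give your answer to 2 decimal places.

Writing the weighted mean with unknown fraction x of Br-79:
78.91834·x + 80.91629·(1 − x) = 79.9035
(78.91834 − 80.91629)·x = 79.9035 − 80.91629
x = -1.01279 / -1.99795 = 0.50691 → 50.69% Br-79, 49.31% Br-81.

49.31%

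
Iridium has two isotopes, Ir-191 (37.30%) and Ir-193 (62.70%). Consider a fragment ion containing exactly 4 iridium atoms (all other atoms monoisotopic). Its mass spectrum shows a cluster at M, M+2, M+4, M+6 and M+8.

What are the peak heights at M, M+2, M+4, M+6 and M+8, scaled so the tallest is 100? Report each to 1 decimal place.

5.3 : 35.4 : 89.2 : 100.0 : 42.0

Expanding (0.3730 + 0.6270)^4:
P(M) = 0.3730^4 = 0.019357
P(M+2) = 4 × 0.3730^3 × 0.6270^1 = 0.130153
P(M+4) = 6 × 0.3730^2 × 0.6270^2 = 0.328174
P(M+6) = 4 × 0.3730^1 × 0.6270^3 = 0.367766
P(M+8) = 0.6270^4 = 0.154550
The M+6 peak is largest (0.367766); scaling to 100 gives 5.3 : 35.4 : 89.2 : 100.0 : 42.0.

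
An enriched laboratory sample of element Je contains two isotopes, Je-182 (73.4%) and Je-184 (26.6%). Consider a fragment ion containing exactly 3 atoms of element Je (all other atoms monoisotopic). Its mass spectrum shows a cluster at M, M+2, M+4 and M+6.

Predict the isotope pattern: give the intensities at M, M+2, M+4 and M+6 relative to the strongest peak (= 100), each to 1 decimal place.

Each Je atom is independently Je-182 (p = 0.734) or Je-184 (q = 0.266); the cluster is the binomial expansion (p + q)^3.
P(M) = 0.734^3 = 0.395447
P(M+2) = 3 × 0.734^2 × 0.266^1 = 0.429927
P(M+4) = 3 × 0.734^1 × 0.266^2 = 0.155805
P(M+6) = 0.266^3 = 0.018821
The M+2 peak is largest (0.429927); scaling to 100 gives 92.0 : 100.0 : 36.2 : 4.4.

92.0 : 100.0 : 36.2 : 4.4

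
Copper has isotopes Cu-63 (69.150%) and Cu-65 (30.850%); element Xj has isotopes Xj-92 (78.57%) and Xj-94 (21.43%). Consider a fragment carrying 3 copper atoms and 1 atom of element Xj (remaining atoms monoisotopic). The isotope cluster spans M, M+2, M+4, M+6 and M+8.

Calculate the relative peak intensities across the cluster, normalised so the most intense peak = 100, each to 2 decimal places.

Copper pattern (n=3): 0.33065611 : 0.44254842 : 0.19743483 : 0.02936064
Element Xj pattern (n=1): 0.7857 : 0.2143
Convolve the two distributions (both contribute in 2-u steps):
  M: 0.33065611×0.7857 = 0.259797
  M+2: 0.33065611×0.2143 + 0.44254842×0.7857 = 0.418570
  M+4: 0.44254842×0.2143 + 0.19743483×0.7857 = 0.249963
  M+6: 0.19743483×0.2143 + 0.02936064×0.7857 = 0.065379
  M+8: 0.02936064×0.2143 = 0.006292
Scale to base peak (0.418570) = 100: 62.07 : 100.00 : 59.72 : 15.62 : 1.50

62.07 : 100.00 : 59.72 : 15.62 : 1.50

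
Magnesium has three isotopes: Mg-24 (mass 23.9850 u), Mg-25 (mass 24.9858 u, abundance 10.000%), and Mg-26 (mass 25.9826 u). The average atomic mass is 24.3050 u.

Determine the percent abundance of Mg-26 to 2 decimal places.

11.01%

The remaining 90.000% is split between Mg-24 (fraction x) and Mg-26 (fraction 0.90000 − x).
Substituting: 23.9850x + 25.9826(0.90000 − x) = 21.80642
(23.9850 − 25.9826)x = -1.57792  ⇒  x = 0.78991, y = 0.11009
Mg-24: 78.99%, Mg-26: 11.01%.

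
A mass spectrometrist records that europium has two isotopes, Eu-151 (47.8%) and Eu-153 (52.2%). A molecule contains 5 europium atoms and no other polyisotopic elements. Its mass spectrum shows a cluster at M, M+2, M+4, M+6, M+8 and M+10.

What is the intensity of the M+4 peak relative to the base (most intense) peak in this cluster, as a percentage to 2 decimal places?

91.57%

(0.478 + 0.522)^5 gives M 0.0250, M+2 0.1363, M+4 0.2976, M+6 0.3250, M+8 0.1775, M+10 0.0388; the largest is M+6.
P(M+6) = C(5,3) × 0.478^2 × 0.522^3 = 10 × 0.228484 × 0.14223665 = 0.324988 (base)
P(M+4) = C(5,2) × 0.478^3 × 0.522^2 = 10 × 0.10921535 × 0.272484 = 0.297594
Relative intensity = 0.297594 / 0.324988 × 100 = 91.57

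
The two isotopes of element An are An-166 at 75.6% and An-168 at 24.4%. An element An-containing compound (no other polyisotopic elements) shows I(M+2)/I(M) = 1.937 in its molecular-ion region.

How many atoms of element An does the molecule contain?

The M+2/M ratio from n An atoms is n · q/p = n · 0.244/0.756.
n = 1.937 × 0.756/0.244 = 6.00 ≈ 6

6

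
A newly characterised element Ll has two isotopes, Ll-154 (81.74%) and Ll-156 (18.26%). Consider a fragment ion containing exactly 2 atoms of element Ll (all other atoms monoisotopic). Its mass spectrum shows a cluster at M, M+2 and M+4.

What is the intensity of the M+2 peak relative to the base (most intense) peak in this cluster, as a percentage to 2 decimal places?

44.68%

Binomial terms of (0.8174 + 0.1826)^2: M 0.6681, M+2 0.2985, M+4 0.0333 → M is the base peak.
P(M) = C(2,0) × 0.8174^2 × 0.1826^0 = 1 × 0.66814276 × 1.0000 = 0.668143 (base)
P(M+2) = C(2,1) × 0.8174^1 × 0.1826^1 = 2 × 0.8174 × 0.1826 = 0.298514
Relative intensity = 0.298514 / 0.668143 × 100 = 44.68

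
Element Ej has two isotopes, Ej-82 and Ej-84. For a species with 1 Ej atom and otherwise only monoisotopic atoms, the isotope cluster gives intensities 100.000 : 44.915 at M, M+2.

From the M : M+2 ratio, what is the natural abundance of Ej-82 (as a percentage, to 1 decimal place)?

Write p for the Ej-82 fraction. I(M+2)/I(M) = [C(1,1)·p^0·(1−p)] / p^1 = 1·(1−p)/p = 44.915/100.000 = 0.4491
(1−p)/p = 0.4491/1 = 0.4491  ⇒  p = 1/(1 + 0.4491) = 0.6901
Ej-82: 69.0%, Ej-84: 31.0%.

69.0%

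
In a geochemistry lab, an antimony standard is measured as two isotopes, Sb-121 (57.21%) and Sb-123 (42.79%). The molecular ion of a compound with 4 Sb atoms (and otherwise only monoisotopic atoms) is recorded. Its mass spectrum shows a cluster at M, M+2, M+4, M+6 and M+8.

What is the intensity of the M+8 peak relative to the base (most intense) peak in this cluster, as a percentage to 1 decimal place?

Term probabilities: M 0.1071, M+2 0.3205, M+4 0.3596, M+6 0.1793, M+8 0.0335. Base peak = M+4.
P(M+4) = C(4,2) × 0.5721^2 × 0.4279^2 = 6 × 0.32729841 × 0.18309841 = 0.359567 (base)
P(M+8) = C(4,4) × 0.5721^0 × 0.4279^4 = 1 × 1.0000 × 0.03352503 = 0.033525
Relative intensity = 0.033525 / 0.359567 × 100 = 9.3

9.3%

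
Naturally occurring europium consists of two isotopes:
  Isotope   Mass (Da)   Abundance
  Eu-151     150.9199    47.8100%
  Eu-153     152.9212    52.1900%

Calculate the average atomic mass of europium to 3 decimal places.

The abundance-weighted mean is 0.478100 × 150.9199 + 0.521900 × 152.9212
= 72.15480 + 79.80957 = 151.96437 Da

151.964 Da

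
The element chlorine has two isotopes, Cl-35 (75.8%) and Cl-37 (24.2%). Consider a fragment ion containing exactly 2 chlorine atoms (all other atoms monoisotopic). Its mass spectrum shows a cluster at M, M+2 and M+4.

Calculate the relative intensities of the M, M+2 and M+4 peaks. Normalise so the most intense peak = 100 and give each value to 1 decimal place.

Each Cl atom is independently Cl-35 (p = 0.758) or Cl-37 (q = 0.242); the cluster is the binomial expansion (p + q)^2.
P(M) = 0.758^2 = 0.574564
P(M+2) = 2 × 0.758^1 × 0.242^1 = 0.366872
P(M+4) = 0.242^2 = 0.058564
The M peak is largest (0.574564); scaling to 100 gives 100.0 : 63.9 : 10.2.

100.0 : 63.9 : 10.2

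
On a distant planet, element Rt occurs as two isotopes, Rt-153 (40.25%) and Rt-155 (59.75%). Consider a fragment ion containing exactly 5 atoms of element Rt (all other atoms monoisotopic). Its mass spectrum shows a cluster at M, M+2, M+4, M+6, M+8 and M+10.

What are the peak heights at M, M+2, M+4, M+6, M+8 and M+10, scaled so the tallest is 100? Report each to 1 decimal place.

The 5 Rt atoms are independent, so intensities follow the terms of (0.4025 + 0.5975)^5.
P(M) = 0.4025^5 = 0.010564
P(M+2) = 5 × 0.4025^4 × 0.5975^1 = 0.078410
P(M+4) = 10 × 0.4025^3 × 0.5975^2 = 0.232795
P(M+6) = 10 × 0.4025^2 × 0.5975^3 = 0.345578
P(M+8) = 5 × 0.4025^1 × 0.5975^4 = 0.256500
P(M+10) = 0.5975^5 = 0.076153
The M+6 peak is largest (0.345578); scaling to 100 gives 3.1 : 22.7 : 67.4 : 100.0 : 74.2 : 22.0.

3.1 : 22.7 : 67.4 : 100.0 : 74.2 : 22.0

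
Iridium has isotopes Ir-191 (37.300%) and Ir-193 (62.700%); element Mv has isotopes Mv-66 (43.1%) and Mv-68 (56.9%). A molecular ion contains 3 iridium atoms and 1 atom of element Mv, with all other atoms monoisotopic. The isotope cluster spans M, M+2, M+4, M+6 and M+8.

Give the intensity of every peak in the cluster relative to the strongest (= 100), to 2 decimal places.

Iridium pattern (n=3): 0.05189512 : 0.26170165 : 0.43991135 : 0.24649188
Element Mv pattern (n=1): 0.4310 : 0.5690
Convolve the two distributions (both contribute in 2-u steps):
  M: 0.05189512×0.4310 = 0.022367
  M+2: 0.05189512×0.5690 + 0.26170165×0.4310 = 0.142322
  M+4: 0.26170165×0.5690 + 0.43991135×0.4310 = 0.338510
  M+6: 0.43991135×0.5690 + 0.24649188×0.4310 = 0.356548
  M+8: 0.24649188×0.5690 = 0.140254
Scale to base peak (0.356548) = 100: 6.27 : 39.92 : 94.94 : 100.00 : 39.34

6.27 : 39.92 : 94.94 : 100.00 : 39.34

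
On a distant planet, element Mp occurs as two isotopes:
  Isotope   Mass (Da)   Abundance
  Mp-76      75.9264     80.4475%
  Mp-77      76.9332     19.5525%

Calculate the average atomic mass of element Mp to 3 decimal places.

Weight each isotope mass by its fractional abundance: 0.804475 × 75.9264 + 0.195525 × 76.9332
= 61.08089 + 15.04236 = 76.12325 Da

76.123 Da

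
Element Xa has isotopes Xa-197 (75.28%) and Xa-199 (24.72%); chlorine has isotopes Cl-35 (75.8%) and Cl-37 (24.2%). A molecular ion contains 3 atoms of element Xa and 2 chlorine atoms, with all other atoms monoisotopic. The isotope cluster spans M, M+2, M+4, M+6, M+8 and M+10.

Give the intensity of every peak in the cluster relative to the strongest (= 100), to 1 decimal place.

61.6 : 100.0 : 64.9 : 21.1 : 3.4 : 0.2

Element Xa pattern (n=3): 0.42661766 : 0.42027053 : 0.13800595 : 0.01510586
Chlorine pattern (n=2): 0.574564 : 0.366872 : 0.058564
Convolve the two distributions (both contribute in 2-u steps):
  M: 0.42661766×0.574564 = 0.245119
  M+2: 0.42661766×0.366872 + 0.42027053×0.574564 = 0.397986
  M+4: 0.42661766×0.058564 + 0.42027053×0.366872 + 0.13800595×0.574564 = 0.258463
  M+6: 0.42027053×0.058564 + 0.13800595×0.366872 + 0.01510586×0.574564 = 0.083923
  M+8: 0.13800595×0.058564 + 0.01510586×0.366872 = 0.013624
  M+10: 0.01510586×0.058564 = 0.000885
Scale to base peak (0.397986) = 100: 61.6 : 100.0 : 64.9 : 21.1 : 3.4 : 0.2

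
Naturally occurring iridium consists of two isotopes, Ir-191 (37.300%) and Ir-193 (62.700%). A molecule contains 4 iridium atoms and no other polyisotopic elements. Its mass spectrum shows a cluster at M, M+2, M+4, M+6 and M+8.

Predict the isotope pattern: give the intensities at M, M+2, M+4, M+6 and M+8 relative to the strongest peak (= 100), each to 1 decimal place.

5.3 : 35.4 : 89.2 : 100.0 : 42.0

Expanding (0.37300 + 0.62700)^4:
P(M) = 0.37300^4 = 0.019357
P(M+2) = 4 × 0.37300^3 × 0.62700^1 = 0.130153
P(M+4) = 6 × 0.37300^2 × 0.62700^2 = 0.328174
P(M+6) = 4 × 0.37300^1 × 0.62700^3 = 0.367766
P(M+8) = 0.62700^4 = 0.154550
The M+6 peak is largest (0.367766); scaling to 100 gives 5.3 : 35.4 : 89.2 : 100.0 : 42.0.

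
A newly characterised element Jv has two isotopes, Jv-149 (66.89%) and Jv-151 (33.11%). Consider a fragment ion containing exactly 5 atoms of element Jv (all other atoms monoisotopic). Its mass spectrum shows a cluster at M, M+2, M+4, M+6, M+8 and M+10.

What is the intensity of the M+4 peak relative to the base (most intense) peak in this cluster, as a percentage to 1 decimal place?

99.0%

Binomial terms of (0.6689 + 0.3311)^5: M 0.1339, M+2 0.3314, M+4 0.3281, M+6 0.1624, M+8 0.0402, M+10 0.0040 → M+2 is the base peak.
P(M+2) = C(5,1) × 0.6689^4 × 0.3311^1 = 5 × 0.20019111 × 0.3311 = 0.331416 (base)
P(M+4) = C(5,2) × 0.6689^3 × 0.3311^2 = 10 × 0.29928406 × 0.10962721 = 0.328097
Relative intensity = 0.328097 / 0.331416 × 100 = 99.0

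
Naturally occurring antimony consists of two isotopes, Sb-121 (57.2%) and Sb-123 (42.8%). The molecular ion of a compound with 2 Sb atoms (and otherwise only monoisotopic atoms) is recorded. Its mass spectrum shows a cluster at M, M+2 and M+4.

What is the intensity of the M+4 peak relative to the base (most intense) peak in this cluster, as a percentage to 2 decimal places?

37.41%

(0.572 + 0.428)^2 gives M 0.3272, M+2 0.4896, M+4 0.1832; the largest is M+2.
P(M+2) = C(2,1) × 0.572^1 × 0.428^1 = 2 × 0.5720 × 0.4280 = 0.489632 (base)
P(M+4) = C(2,2) × 0.572^0 × 0.428^2 = 1 × 1.0000 × 0.183184 = 0.183184
Relative intensity = 0.183184 / 0.489632 × 100 = 37.41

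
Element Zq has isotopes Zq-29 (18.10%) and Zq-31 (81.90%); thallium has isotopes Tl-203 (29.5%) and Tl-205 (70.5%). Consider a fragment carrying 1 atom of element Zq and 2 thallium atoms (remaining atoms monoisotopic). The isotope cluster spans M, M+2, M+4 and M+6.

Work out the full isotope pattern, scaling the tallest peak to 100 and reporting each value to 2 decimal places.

Element Zq pattern (n=1): 0.1810 : 0.8190
Thallium pattern (n=2): 0.087025 : 0.41595 : 0.497025
Convolve the two distributions (both contribute in 2-u steps):
  M: 0.1810×0.087025 = 0.015752
  M+2: 0.1810×0.41595 + 0.8190×0.087025 = 0.146560
  M+4: 0.1810×0.497025 + 0.8190×0.41595 = 0.430625
  M+6: 0.8190×0.497025 = 0.407063
Scale to base peak (0.430625) = 100: 3.66 : 34.03 : 100.00 : 94.53

3.66 : 34.03 : 100.00 : 94.53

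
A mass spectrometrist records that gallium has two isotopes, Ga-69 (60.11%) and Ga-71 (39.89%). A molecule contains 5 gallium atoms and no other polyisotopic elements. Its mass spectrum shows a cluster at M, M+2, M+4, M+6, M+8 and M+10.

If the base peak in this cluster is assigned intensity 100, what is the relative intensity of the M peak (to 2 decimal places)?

22.71

Binomial terms of (0.6011 + 0.3989)^5: M 0.0785, M+2 0.2604, M+4 0.3456, M+6 0.2293, M+8 0.0761, M+10 0.0101 → M+4 is the base peak.
P(M+4) = C(5,2) × 0.6011^3 × 0.3989^2 = 10 × 0.21719018 × 0.15912121 = 0.345596 (base)
P(M) = C(5,0) × 0.6011^5 × 0.3989^0 = 1 × 0.07847542 × 1.0000 = 0.078475
Relative intensity = 0.078475 / 0.345596 × 100 = 22.71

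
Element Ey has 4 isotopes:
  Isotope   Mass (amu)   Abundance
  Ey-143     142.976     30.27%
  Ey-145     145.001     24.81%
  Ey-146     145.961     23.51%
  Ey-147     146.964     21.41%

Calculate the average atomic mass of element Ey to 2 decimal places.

Ar = Σ fᵢ·mᵢ = 0.3027 × 142.976 + 0.2481 × 145.001 + 0.2351 × 145.961 + 0.2141 × 146.964
= 43.2788 + 35.9747 + 34.3154 + 31.4650 = 145.0339 amu

145.03 amu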